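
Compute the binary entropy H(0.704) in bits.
0.8763 bits

The binary entropy function is:
H(p) = -p log(p) - (1-p) log(1-p)

H(0.704) = -0.704 × log_2(0.704) - 0.296 × log_2(0.296)
H(0.704) = 0.8763 bits

Note: Binary entropy is maximized at p=0.5 (H=1 bit) and minimized at p=0 or p=1 (H=0).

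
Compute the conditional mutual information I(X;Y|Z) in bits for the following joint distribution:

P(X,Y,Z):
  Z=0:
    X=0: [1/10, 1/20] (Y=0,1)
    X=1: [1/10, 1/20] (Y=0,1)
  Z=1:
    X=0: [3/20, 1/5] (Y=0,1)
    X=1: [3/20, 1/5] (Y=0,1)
0.0000 bits

Conditional mutual information: I(X;Y|Z) = H(X|Z) + H(Y|Z) - H(X,Y|Z)

H(Z) = 0.8813
H(X,Z) = 1.8813 → H(X|Z) = 1.0000
H(Y,Z) = 1.8464 → H(Y|Z) = 0.9651
H(X,Y,Z) = 2.8464 → H(X,Y|Z) = 1.9651

I(X;Y|Z) = 1.0000 + 0.9651 - 1.9651 = 0.0000 bits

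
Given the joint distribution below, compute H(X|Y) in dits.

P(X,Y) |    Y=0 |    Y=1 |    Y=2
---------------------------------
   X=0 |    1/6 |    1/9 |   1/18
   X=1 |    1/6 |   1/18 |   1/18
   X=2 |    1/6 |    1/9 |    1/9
0.4662 dits

Using the chain rule: H(X|Y) = H(X,Y) - H(Y)

First, compute H(X,Y) = 0.9164 dits

Marginal P(Y) = (1/2, 5/18, 2/9)
H(Y) = 0.4502 dits

H(X|Y) = H(X,Y) - H(Y) = 0.9164 - 0.4502 = 0.4662 dits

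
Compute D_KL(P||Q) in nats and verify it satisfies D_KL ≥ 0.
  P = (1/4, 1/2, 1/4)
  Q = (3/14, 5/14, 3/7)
0.0720 nats

KL divergence satisfies the Gibbs inequality: D_KL(P||Q) ≥ 0 for all distributions P, Q.

D_KL(P||Q) = Σ p(x) log(p(x)/q(x))
Term by term:
  x=0: 1/4 × log_e[(1/4)/(3/14)] = 0.0385
  x=1: 1/2 × log_e[(1/2)/(5/14)] = 0.1682
  x=2: 1/4 × log_e[(1/4)/(3/7)] = -0.1347
D_KL(P||Q) = 0.0720 nats

D_KL(P||Q) = 0.0720 ≥ 0 ✓

This non-negativity is a fundamental property: relative entropy cannot be negative because it measures how different Q is from P.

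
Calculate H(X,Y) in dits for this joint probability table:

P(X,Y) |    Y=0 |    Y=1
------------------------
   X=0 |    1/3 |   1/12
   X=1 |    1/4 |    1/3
0.5585 dits

Joint entropy is H(X,Y) = -Σ_{x,y} p(x,y) log p(x,y).

Summing over all non-zero entries:
H(X,Y) = -[1/3·log_10(1/3) + 1/12·log_10(1/12) + 1/4·log_10(1/4) + 1/3·log_10(1/3)]
H(X,Y) = 0.5585 dits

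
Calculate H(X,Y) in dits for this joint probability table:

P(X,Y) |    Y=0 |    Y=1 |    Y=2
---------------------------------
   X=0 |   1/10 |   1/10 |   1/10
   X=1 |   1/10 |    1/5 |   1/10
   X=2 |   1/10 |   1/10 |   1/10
0.9398 dits

Joint entropy is H(X,Y) = -Σ_{x,y} p(x,y) log p(x,y).

Summing over all non-zero entries:
H(X,Y) = -[1/10·log_10(1/10) + 1/10·log_10(1/10) + 1/10·log_10(1/10) + 1/10·log_10(1/10) + 1/5·log_10(1/5) + 1/10·log_10(1/10) + 1/10·log_10(1/10) + 1/10·log_10(1/10) + 1/10·log_10(1/10)]
H(X,Y) = 0.9398 dits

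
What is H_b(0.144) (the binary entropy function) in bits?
0.5946 bits

The binary entropy function is:
H(p) = -p log(p) - (1-p) log(1-p)

H(0.144) = -0.144 × log_2(0.144) - 0.856 × log_2(0.856)
H(0.144) = 0.5946 bits

Note: Binary entropy is maximized at p=0.5 (H=1 bit) and minimized at p=0 or p=1 (H=0).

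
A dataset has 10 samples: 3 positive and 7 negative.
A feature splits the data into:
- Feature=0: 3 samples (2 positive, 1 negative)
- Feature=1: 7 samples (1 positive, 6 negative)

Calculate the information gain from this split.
0.1916 bits

Information Gain = H(Y) - H(Y|Feature)

Before split:
P(positive) = 3/10 = 0.3000
H(Y) = 0.8813 bits

After split:
Feature=0: H = 0.9183 bits (weight = 3/10)
Feature=1: H = 0.5917 bits (weight = 7/10)
H(Y|Feature) = (3/10)×0.9183 + (7/10)×0.5917 = 0.6897 bits

Information Gain = 0.8813 - 0.6897 = 0.1916 bits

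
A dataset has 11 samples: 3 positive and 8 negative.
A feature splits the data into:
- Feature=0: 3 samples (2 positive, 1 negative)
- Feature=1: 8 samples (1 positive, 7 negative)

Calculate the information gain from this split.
0.1996 bits

Information Gain = H(Y) - H(Y|Feature)

Before split:
P(positive) = 3/11 = 0.2727
H(Y) = 0.8454 bits

After split:
Feature=0: H = 0.9183 bits (weight = 3/11)
Feature=1: H = 0.5436 bits (weight = 8/11)
H(Y|Feature) = (3/11)×0.9183 + (8/11)×0.5436 = 0.6458 bits

Information Gain = 0.8454 - 0.6458 = 0.1996 bits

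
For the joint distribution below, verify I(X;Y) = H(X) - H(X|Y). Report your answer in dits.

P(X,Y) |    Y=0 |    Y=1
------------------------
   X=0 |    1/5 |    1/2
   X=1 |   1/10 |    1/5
I(X;Y) = 0.0005 dits

Mutual information has multiple equivalent forms:
- I(X;Y) = H(X) - H(X|Y)
- I(X;Y) = H(Y) - H(Y|X)
- I(X;Y) = H(X) + H(Y) - H(X,Y)

Computing all quantities:
H(X) = 0.2653, H(Y) = 0.2653, H(X,Y) = 0.5301
H(X|Y) = 0.2648, H(Y|X) = 0.2648

Verification:
H(X) - H(X|Y) = 0.2653 - 0.2648 = 0.0005
H(Y) - H(Y|X) = 0.2653 - 0.2648 = 0.0005
H(X) + H(Y) - H(X,Y) = 0.2653 + 0.2653 - 0.5301 = 0.0005

All forms give I(X;Y) = 0.0005 dits. ✓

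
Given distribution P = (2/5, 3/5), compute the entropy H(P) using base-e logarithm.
0.6730 nats

Shannon entropy is H(X) = -Σ p(x) log p(x).

For P = (2/5, 3/5):
H = -2/5 × log_e(2/5) -3/5 × log_e(3/5)
H = 0.6730 nats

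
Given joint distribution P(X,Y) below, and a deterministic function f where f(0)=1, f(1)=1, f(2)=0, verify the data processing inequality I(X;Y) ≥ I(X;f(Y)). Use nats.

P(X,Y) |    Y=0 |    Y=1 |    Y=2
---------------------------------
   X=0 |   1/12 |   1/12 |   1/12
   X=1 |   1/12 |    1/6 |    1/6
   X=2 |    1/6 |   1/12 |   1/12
I(X;Y) = 0.0378, I(X;f(Y)) = 0.0095, inequality holds: 0.0378 ≥ 0.0095

Data Processing Inequality: For any Markov chain X → Y → Z, we have I(X;Y) ≥ I(X;Z).

Here Z = f(Y) is a deterministic function of Y, forming X → Y → Z.

Original I(X;Y) = 0.0378 nats

After applying f:
P(X,Z) where Z=f(Y):
- P(X,Z=0) = P(X,Y=2)
- P(X,Z=1) = P(X,Y=0) + P(X,Y=1)

I(X;Z) = I(X;f(Y)) = 0.0095 nats

Verification: 0.0378 ≥ 0.0095 ✓

Information cannot be created by processing; the function f can only lose information about X.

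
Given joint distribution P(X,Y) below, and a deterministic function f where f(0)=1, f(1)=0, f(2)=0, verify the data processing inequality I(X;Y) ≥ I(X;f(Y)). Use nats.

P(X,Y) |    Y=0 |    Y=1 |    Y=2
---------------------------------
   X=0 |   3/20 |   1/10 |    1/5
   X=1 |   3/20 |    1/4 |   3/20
I(X;Y) = 0.0318, I(X;f(Y)) = 0.0022, inequality holds: 0.0318 ≥ 0.0022

Data Processing Inequality: For any Markov chain X → Y → Z, we have I(X;Y) ≥ I(X;Z).

Here Z = f(Y) is a deterministic function of Y, forming X → Y → Z.

Original I(X;Y) = 0.0318 nats

After applying f:
P(X,Z) where Z=f(Y):
- P(X,Z=0) = P(X,Y=1) + P(X,Y=2)
- P(X,Z=1) = P(X,Y=0)

I(X;Z) = I(X;f(Y)) = 0.0022 nats

Verification: 0.0318 ≥ 0.0022 ✓

Information cannot be created by processing; the function f can only lose information about X.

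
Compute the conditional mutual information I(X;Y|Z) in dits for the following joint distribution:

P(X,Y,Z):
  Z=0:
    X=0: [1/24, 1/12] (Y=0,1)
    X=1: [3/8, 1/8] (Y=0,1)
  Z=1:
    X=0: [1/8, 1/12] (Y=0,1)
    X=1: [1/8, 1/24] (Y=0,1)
0.0182 dits

Conditional mutual information: I(X;Y|Z) = H(X|Z) + H(Y|Z) - H(X,Y|Z)

H(Z) = 0.2873
H(X,Z) = 0.5350 → H(X|Z) = 0.2477
H(Y,Z) = 0.5637 → H(Y|Z) = 0.2764
H(X,Y,Z) = 0.7933 → H(X,Y|Z) = 0.5060

I(X;Y|Z) = 0.2477 + 0.2764 - 0.5060 = 0.0182 dits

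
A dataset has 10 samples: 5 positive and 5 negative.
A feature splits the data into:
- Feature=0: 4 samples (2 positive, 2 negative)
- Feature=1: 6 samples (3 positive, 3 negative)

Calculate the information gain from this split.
0.0000 bits

Information Gain = H(Y) - H(Y|Feature)

Before split:
P(positive) = 5/10 = 0.5000
H(Y) = 1.0000 bits

After split:
Feature=0: H = 1.0000 bits (weight = 4/10)
Feature=1: H = 1.0000 bits (weight = 6/10)
H(Y|Feature) = (4/10)×1.0000 + (6/10)×1.0000 = 1.0000 bits

Information Gain = 1.0000 - 1.0000 = 0.0000 bits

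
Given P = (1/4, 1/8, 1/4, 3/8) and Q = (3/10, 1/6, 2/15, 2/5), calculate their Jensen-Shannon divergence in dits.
0.0051 dits

Jensen-Shannon divergence is:
JSD(P||Q) = 0.5 × D_KL(P||M) + 0.5 × D_KL(Q||M)
where M = 0.5 × (P + Q) is the mixture distribution.

M = 0.5 × (1/4, 1/8, 1/4, 3/8) + 0.5 × (3/10, 1/6, 2/15, 2/5) = (11/40, 0.145833, 0.191667, 0.3875)

D_KL(P||M) = 0.0048 dits
D_KL(Q||M) = 0.0055 dits

JSD(P||Q) = 0.5 × 0.0048 + 0.5 × 0.0055 = 0.0051 dits

Unlike KL divergence, JSD is symmetric and bounded: 0 ≤ JSD ≤ log(2).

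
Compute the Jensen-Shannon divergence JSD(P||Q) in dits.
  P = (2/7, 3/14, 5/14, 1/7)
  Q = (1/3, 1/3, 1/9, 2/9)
0.0199 dits

Jensen-Shannon divergence is:
JSD(P||Q) = 0.5 × D_KL(P||M) + 0.5 × D_KL(Q||M)
where M = 0.5 × (P + Q) is the mixture distribution.

M = 0.5 × (2/7, 3/14, 5/14, 1/7) + 0.5 × (1/3, 1/3, 1/9, 2/9) = (0.309524, 0.27381, 0.234127, 0.18254)

D_KL(P||M) = 0.0175 dits
D_KL(Q||M) = 0.0222 dits

JSD(P||Q) = 0.5 × 0.0175 + 0.5 × 0.0222 = 0.0199 dits

Unlike KL divergence, JSD is symmetric and bounded: 0 ≤ JSD ≤ log(2).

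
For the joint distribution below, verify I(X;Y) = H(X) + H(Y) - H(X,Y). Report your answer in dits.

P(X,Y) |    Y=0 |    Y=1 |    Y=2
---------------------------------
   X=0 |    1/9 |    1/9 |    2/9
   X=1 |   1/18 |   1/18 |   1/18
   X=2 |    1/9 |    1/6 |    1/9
I(X;Y) = 0.0106 dits

Mutual information has multiple equivalent forms:
- I(X;Y) = H(X) - H(X|Y)
- I(X;Y) = H(Y) - H(Y|X)
- I(X;Y) = H(X) + H(Y) - H(X,Y)

Computing all quantities:
H(X) = 0.4457, H(Y) = 0.4731, H(X,Y) = 0.9082
H(X|Y) = 0.4351, H(Y|X) = 0.4624

Verification:
H(X) - H(X|Y) = 0.4457 - 0.4351 = 0.0106
H(Y) - H(Y|X) = 0.4731 - 0.4624 = 0.0106
H(X) + H(Y) - H(X,Y) = 0.4457 + 0.4731 - 0.9082 = 0.0106

All forms give I(X;Y) = 0.0106 dits. ✓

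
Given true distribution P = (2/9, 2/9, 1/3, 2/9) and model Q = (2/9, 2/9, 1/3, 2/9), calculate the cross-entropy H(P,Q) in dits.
0.5945 dits

Cross-entropy: H(P,Q) = -Σ p(x) log q(x)

Alternatively: H(P,Q) = H(P) + D_KL(P||Q)
H(P) = 0.5945 dits
D_KL(P||Q) = 0.0000 dits

H(P,Q) = 0.5945 + 0.0000 = 0.5945 dits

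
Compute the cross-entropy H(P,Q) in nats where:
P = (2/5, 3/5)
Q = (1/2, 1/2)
0.6931 nats

Cross-entropy: H(P,Q) = -Σ p(x) log q(x)

Alternatively: H(P,Q) = H(P) + D_KL(P||Q)
H(P) = 0.6730 nats
D_KL(P||Q) = 0.0201 nats

H(P,Q) = 0.6730 + 0.0201 = 0.6931 nats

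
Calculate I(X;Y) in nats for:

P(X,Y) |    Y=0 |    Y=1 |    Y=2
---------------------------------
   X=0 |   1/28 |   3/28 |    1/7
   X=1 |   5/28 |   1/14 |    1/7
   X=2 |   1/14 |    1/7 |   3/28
0.0634 nats

Mutual information: I(X;Y) = H(X) + H(Y) - H(X,Y)

Marginals:
P(X) = (2/7, 11/28, 9/28), H(X) = 1.0898 nats
P(Y) = (2/7, 9/28, 11/28), H(Y) = 1.0898 nats

Joint entropy: H(X,Y) = 2.1162 nats

I(X;Y) = 1.0898 + 1.0898 - 2.1162 = 0.0634 nats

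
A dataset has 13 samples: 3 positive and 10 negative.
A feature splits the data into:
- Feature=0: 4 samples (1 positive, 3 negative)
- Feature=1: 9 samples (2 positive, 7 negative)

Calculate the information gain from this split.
0.0007 bits

Information Gain = H(Y) - H(Y|Feature)

Before split:
P(positive) = 3/13 = 0.2308
H(Y) = 0.7793 bits

After split:
Feature=0: H = 0.8113 bits (weight = 4/13)
Feature=1: H = 0.7642 bits (weight = 9/13)
H(Y|Feature) = (4/13)×0.8113 + (9/13)×0.7642 = 0.7787 bits

Information Gain = 0.7793 - 0.7787 = 0.0007 bits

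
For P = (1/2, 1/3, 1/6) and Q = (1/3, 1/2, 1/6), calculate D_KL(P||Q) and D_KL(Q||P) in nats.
D_KL(P||Q) = 0.0676, D_KL(Q||P) = 0.0676

KL divergence is not symmetric: D_KL(P||Q) ≠ D_KL(Q||P) in general.

D_KL(P||Q) = 0.0676 nats
D_KL(Q||P) = 0.0676 nats

In this case they happen to be equal (to 4 decimal places).

This asymmetry is why KL divergence is not a true distance metric.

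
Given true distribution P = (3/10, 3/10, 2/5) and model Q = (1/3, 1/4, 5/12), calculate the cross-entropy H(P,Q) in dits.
0.4758 dits

Cross-entropy: H(P,Q) = -Σ p(x) log q(x)

Alternatively: H(P,Q) = H(P) + D_KL(P||Q)
H(P) = 0.4729 dits
D_KL(P||Q) = 0.0029 dits

H(P,Q) = 0.4729 + 0.0029 = 0.4758 dits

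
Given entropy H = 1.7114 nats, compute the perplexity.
5.5367

Perplexity is e^H (or exp(H) for natural log).

H = 1.7114 nats
Perplexity = e^1.7114 = 5.5367

Interpretation: The model's uncertainty is equivalent to choosing uniformly among 5.5 options.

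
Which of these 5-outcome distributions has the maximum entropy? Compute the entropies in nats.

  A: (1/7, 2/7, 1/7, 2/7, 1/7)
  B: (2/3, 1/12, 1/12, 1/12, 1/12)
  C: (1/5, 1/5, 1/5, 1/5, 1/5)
C

For a discrete distribution over n outcomes, entropy is maximized by the uniform distribution.

Computing entropies:
H(A) = 1.5498 nats
H(B) = 1.0986 nats
H(C) = 1.6094 nats

The uniform distribution (where all probabilities equal 1/5) achieves the maximum entropy of log_e(5) = 1.6094 nats.

Distribution C has the highest entropy.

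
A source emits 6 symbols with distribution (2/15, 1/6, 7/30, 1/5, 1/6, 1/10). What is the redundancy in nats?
0.0341 nats

Redundancy measures how far a source is from maximum entropy:
R = H_max - H(X)

Maximum entropy for 6 symbols: H_max = log_e(6) = 1.7918 nats
Actual entropy: H(X) = 1.7576 nats
Redundancy: R = 1.7918 - 1.7576 = 0.0341 nats

This redundancy represents potential for compression: the source could be compressed by 0.0341 nats per symbol.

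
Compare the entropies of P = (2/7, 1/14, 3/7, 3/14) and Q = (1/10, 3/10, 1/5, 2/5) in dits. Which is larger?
Q

Computing entropies in dits:
H(P) = 0.5384
H(Q) = 0.5558

Distribution Q has higher entropy.

Intuition: The distribution closer to uniform (more spread out) has higher entropy.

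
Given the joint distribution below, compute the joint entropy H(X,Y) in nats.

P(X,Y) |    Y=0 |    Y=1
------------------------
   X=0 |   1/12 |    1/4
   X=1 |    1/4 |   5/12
1.2650 nats

Joint entropy is H(X,Y) = -Σ_{x,y} p(x,y) log p(x,y).

Summing over all non-zero entries:
H(X,Y) = -[1/12·log_e(1/12) + 1/4·log_e(1/4) + 1/4·log_e(1/4) + 5/12·log_e(5/12)]
H(X,Y) = 1.2650 nats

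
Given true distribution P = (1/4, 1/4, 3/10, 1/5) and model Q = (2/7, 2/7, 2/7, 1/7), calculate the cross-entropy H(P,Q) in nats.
1.3914 nats

Cross-entropy: H(P,Q) = -Σ p(x) log q(x)

Alternatively: H(P,Q) = H(P) + D_KL(P||Q)
H(P) = 1.3762 nats
D_KL(P||Q) = 0.0152 nats

H(P,Q) = 1.3762 + 0.0152 = 1.3914 nats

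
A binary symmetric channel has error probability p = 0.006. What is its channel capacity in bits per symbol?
0.9471 bits

For a binary symmetric channel (BSC) with error probability p:
Capacity C = 1 - H(p) bits per symbol

where H(p) = -p log₂(p) - (1-p) log₂(1-p) is the binary entropy function.

H(0.006) = 0.0529 bits
C = 1 - 0.0529 = 0.9471 bits per symbol

This means we can reliably transmit up to 0.9471 bits of information per channel use.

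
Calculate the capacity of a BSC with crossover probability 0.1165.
0.4808 bits

For a binary symmetric channel (BSC) with error probability p:
Capacity C = 1 - H(p) bits per symbol

where H(p) = -p log₂(p) - (1-p) log₂(1-p) is the binary entropy function.

H(0.1165) = 0.5192 bits
C = 1 - 0.5192 = 0.4808 bits per symbol

This means we can reliably transmit up to 0.4808 bits of information per channel use.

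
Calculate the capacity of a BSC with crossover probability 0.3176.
0.0982 bits

For a binary symmetric channel (BSC) with error probability p:
Capacity C = 1 - H(p) bits per symbol

where H(p) = -p log₂(p) - (1-p) log₂(1-p) is the binary entropy function.

H(0.3176) = 0.9018 bits
C = 1 - 0.9018 = 0.0982 bits per symbol

This means we can reliably transmit up to 0.0982 bits of information per channel use.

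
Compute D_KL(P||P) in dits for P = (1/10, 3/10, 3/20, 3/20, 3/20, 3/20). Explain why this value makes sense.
0.0000 dits

KL divergence satisfies the Gibbs inequality: D_KL(P||Q) ≥ 0 for all distributions P, Q.

D_KL(P||Q) = Σ p(x) log(p(x)/q(x))
Each term is p(x) × log_10(p(x)/p(x)) = p(x) × log_10(1) = 0, so the sum is 0.
D_KL(P||Q) = 0.0000 dits

When P = Q, the KL divergence is exactly 0, as there is no 'divergence' between identical distributions.

This non-negativity is a fundamental property: relative entropy cannot be negative because it measures how different Q is from P.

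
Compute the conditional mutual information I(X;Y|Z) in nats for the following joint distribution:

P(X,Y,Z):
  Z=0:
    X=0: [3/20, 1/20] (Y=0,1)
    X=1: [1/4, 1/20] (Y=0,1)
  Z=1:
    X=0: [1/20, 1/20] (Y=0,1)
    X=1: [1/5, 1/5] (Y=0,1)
0.0026 nats

Conditional mutual information: I(X;Y|Z) = H(X|Z) + H(Y|Z) - H(X,Y|Z)

H(Z) = 0.6931
H(X,Z) = 1.2799 → H(X|Z) = 0.5867
H(Y,Z) = 1.2899 → H(Y|Z) = 0.5968
H(X,Y,Z) = 1.8741 → H(X,Y|Z) = 1.1809

I(X;Y|Z) = 0.5867 + 0.5968 - 1.1809 = 0.0026 nats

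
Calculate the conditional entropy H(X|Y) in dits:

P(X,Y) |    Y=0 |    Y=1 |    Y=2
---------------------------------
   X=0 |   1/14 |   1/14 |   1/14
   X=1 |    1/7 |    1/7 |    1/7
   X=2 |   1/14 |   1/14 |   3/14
0.4463 dits

Using the chain rule: H(X|Y) = H(X,Y) - H(Y)

First, compute H(X,Y) = 0.9149 dits

Marginal P(Y) = (2/7, 2/7, 3/7)
H(Y) = 0.4686 dits

H(X|Y) = H(X,Y) - H(Y) = 0.9149 - 0.4686 = 0.4463 dits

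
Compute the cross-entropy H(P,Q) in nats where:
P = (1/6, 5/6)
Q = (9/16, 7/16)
0.7848 nats

Cross-entropy: H(P,Q) = -Σ p(x) log q(x)

Alternatively: H(P,Q) = H(P) + D_KL(P||Q)
H(P) = 0.4506 nats
D_KL(P||Q) = 0.3342 nats

H(P,Q) = 0.4506 + 0.3342 = 0.7848 nats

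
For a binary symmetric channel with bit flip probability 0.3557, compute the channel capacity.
0.0609 bits

For a binary symmetric channel (BSC) with error probability p:
Capacity C = 1 - H(p) bits per symbol

where H(p) = -p log₂(p) - (1-p) log₂(1-p) is the binary entropy function.

H(0.3557) = 0.9391 bits
C = 1 - 0.9391 = 0.0609 bits per symbol

This means we can reliably transmit up to 0.0609 bits of information per channel use.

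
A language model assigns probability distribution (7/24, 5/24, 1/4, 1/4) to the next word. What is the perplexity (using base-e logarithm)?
3.9722

Perplexity is e^H (or exp(H) for natural log).

First, H = -Σ p log p = 1.3793 nats
Perplexity = e^1.3793 = 3.9722

Interpretation: The model's uncertainty is equivalent to choosing uniformly among 4.0 options.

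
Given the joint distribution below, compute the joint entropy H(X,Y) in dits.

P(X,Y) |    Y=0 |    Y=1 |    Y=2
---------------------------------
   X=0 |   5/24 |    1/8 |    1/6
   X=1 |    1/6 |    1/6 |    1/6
0.7736 dits

Joint entropy is H(X,Y) = -Σ_{x,y} p(x,y) log p(x,y).

Summing over all non-zero entries:
H(X,Y) = -[5/24·log_10(5/24) + 1/8·log_10(1/8) + 1/6·log_10(1/6) + 1/6·log_10(1/6) + 1/6·log_10(1/6) + 1/6·log_10(1/6)]
H(X,Y) = 0.7736 dits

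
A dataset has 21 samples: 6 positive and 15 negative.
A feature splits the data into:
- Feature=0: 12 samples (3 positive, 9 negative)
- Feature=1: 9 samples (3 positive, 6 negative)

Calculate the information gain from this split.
0.0060 bits

Information Gain = H(Y) - H(Y|Feature)

Before split:
P(positive) = 6/21 = 0.2857
H(Y) = 0.8631 bits

After split:
Feature=0: H = 0.8113 bits (weight = 12/21)
Feature=1: H = 0.9183 bits (weight = 9/21)
H(Y|Feature) = (12/21)×0.8113 + (9/21)×0.9183 = 0.8571 bits

Information Gain = 0.8631 - 0.8571 = 0.0060 bits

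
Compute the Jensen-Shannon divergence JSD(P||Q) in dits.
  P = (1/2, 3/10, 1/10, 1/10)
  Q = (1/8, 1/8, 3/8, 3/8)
0.0710 dits

Jensen-Shannon divergence is:
JSD(P||Q) = 0.5 × D_KL(P||M) + 0.5 × D_KL(Q||M)
where M = 0.5 × (P + Q) is the mixture distribution.

M = 0.5 × (1/2, 3/10, 1/10, 1/10) + 0.5 × (1/8, 1/8, 3/8, 3/8) = (5/16, 0.2125, 0.2375, 0.2375)

D_KL(P||M) = 0.0719 dits
D_KL(Q||M) = 0.0702 dits

JSD(P||Q) = 0.5 × 0.0719 + 0.5 × 0.0702 = 0.0710 dits

Unlike KL divergence, JSD is symmetric and bounded: 0 ≤ JSD ≤ log(2).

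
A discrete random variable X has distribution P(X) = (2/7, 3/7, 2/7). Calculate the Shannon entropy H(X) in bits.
1.5567 bits

Shannon entropy is H(X) = -Σ p(x) log p(x).

For P = (2/7, 3/7, 2/7):
H = -2/7 × log_2(2/7) -3/7 × log_2(3/7) -2/7 × log_2(2/7)
H = 1.5567 bits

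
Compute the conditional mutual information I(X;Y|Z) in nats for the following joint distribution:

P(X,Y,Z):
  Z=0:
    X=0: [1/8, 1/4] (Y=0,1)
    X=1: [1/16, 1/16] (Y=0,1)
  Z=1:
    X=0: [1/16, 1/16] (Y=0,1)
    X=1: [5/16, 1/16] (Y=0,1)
0.0310 nats

Conditional mutual information: I(X;Y|Z) = H(X|Z) + H(Y|Z) - H(X,Y|Z)

H(Z) = 0.6931
H(X,Z) = 1.2555 → H(X|Z) = 0.5623
H(Y,Z) = 1.3051 → H(Y|Z) = 0.6119
H(X,Y,Z) = 1.8364 → H(X,Y|Z) = 1.1433

I(X;Y|Z) = 0.5623 + 0.6119 - 1.1433 = 0.0310 nats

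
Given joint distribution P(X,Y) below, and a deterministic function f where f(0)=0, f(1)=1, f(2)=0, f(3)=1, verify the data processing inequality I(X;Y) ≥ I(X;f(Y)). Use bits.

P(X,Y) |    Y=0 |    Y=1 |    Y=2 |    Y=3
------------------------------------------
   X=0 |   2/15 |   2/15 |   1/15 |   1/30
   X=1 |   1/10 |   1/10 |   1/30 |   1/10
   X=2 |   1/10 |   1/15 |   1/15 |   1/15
I(X;Y) = 0.0519, I(X;f(Y)) = 0.0145, inequality holds: 0.0519 ≥ 0.0145

Data Processing Inequality: For any Markov chain X → Y → Z, we have I(X;Y) ≥ I(X;Z).

Here Z = f(Y) is a deterministic function of Y, forming X → Y → Z.

Original I(X;Y) = 0.0519 bits

After applying f:
P(X,Z) where Z=f(Y):
- P(X,Z=0) = P(X,Y=0) + P(X,Y=2)
- P(X,Z=1) = P(X,Y=1) + P(X,Y=3)

I(X;Z) = I(X;f(Y)) = 0.0145 bits

Verification: 0.0519 ≥ 0.0145 ✓

Information cannot be created by processing; the function f can only lose information about X.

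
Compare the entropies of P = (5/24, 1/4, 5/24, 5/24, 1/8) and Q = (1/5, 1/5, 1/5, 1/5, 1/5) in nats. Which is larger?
Q

Computing entropies in nats:
H(P) = 1.5869
H(Q) = 1.6094

Distribution Q has higher entropy.

Intuition: The distribution closer to uniform (more spread out) has higher entropy.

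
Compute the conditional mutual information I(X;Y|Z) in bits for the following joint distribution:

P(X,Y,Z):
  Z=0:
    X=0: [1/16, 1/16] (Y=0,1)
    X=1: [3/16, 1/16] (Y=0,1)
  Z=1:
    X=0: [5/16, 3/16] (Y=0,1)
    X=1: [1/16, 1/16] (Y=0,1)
0.0212 bits

Conditional mutual information: I(X;Y|Z) = H(X|Z) + H(Y|Z) - H(X,Y|Z)

H(Z) = 0.9544
H(X,Z) = 1.7500 → H(X|Z) = 0.7956
H(Y,Z) = 1.9056 → H(Y|Z) = 0.9512
H(X,Y,Z) = 2.6800 → H(X,Y|Z) = 1.7256

I(X;Y|Z) = 0.7956 + 0.9512 - 1.7256 = 0.0212 bits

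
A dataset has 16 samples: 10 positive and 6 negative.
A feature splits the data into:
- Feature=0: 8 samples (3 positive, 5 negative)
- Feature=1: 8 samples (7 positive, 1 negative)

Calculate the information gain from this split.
0.2054 bits

Information Gain = H(Y) - H(Y|Feature)

Before split:
P(positive) = 10/16 = 0.6250
H(Y) = 0.9544 bits

After split:
Feature=0: H = 0.9544 bits (weight = 8/16)
Feature=1: H = 0.5436 bits (weight = 8/16)
H(Y|Feature) = (8/16)×0.9544 + (8/16)×0.5436 = 0.7490 bits

Information Gain = 0.9544 - 0.7490 = 0.2054 bits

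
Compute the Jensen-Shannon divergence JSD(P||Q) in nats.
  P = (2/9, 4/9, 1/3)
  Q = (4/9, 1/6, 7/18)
0.0527 nats

Jensen-Shannon divergence is:
JSD(P||Q) = 0.5 × D_KL(P||M) + 0.5 × D_KL(Q||M)
where M = 0.5 × (P + Q) is the mixture distribution.

M = 0.5 × (2/9, 4/9, 1/3) + 0.5 × (4/9, 1/6, 7/18) = (1/3, 11/36, 13/36)

D_KL(P||M) = 0.0497 nats
D_KL(Q||M) = 0.0557 nats

JSD(P||Q) = 0.5 × 0.0497 + 0.5 × 0.0557 = 0.0527 nats

Unlike KL divergence, JSD is symmetric and bounded: 0 ≤ JSD ≤ log(2).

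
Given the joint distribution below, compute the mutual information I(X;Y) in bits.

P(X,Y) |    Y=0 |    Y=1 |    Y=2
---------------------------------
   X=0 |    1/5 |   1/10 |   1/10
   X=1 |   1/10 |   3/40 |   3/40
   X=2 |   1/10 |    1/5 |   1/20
0.0683 bits

Mutual information: I(X;Y) = H(X) + H(Y) - H(X,Y)

Marginals:
P(X) = (2/5, 1/4, 7/20), H(X) = 1.5589 bits
P(Y) = (2/5, 3/8, 9/40), H(Y) = 1.5436 bits

Joint entropy: H(X,Y) = 3.0342 bits

I(X;Y) = 1.5589 + 1.5436 - 3.0342 = 0.0683 bits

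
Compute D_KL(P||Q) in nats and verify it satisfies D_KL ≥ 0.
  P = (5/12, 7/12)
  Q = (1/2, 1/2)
0.0140 nats

KL divergence satisfies the Gibbs inequality: D_KL(P||Q) ≥ 0 for all distributions P, Q.

D_KL(P||Q) = Σ p(x) log(p(x)/q(x))
Term by term:
  x=0: 5/12 × log_e[(5/12)/(1/2)] = -0.0760
  x=1: 7/12 × log_e[(7/12)/(1/2)] = 0.0899
D_KL(P||Q) = 0.0140 nats

D_KL(P||Q) = 0.0140 ≥ 0 ✓

This non-negativity is a fundamental property: relative entropy cannot be negative because it measures how different Q is from P.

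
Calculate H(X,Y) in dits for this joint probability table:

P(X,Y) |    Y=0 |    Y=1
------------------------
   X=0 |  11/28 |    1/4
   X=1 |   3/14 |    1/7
0.5740 dits

Joint entropy is H(X,Y) = -Σ_{x,y} p(x,y) log p(x,y).

Summing over all non-zero entries:
H(X,Y) = -[11/28·log_10(11/28) + 1/4·log_10(1/4) + 3/14·log_10(3/14) + 1/7·log_10(1/7)]
H(X,Y) = 0.5740 dits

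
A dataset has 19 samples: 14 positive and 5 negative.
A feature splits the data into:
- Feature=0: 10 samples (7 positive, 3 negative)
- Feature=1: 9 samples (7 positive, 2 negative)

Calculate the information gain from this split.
0.0056 bits

Information Gain = H(Y) - H(Y|Feature)

Before split:
P(positive) = 14/19 = 0.7368
H(Y) = 0.8315 bits

After split:
Feature=0: H = 0.8813 bits (weight = 10/19)
Feature=1: H = 0.7642 bits (weight = 9/19)
H(Y|Feature) = (10/19)×0.8813 + (9/19)×0.7642 = 0.8258 bits

Information Gain = 0.8315 - 0.8258 = 0.0056 bits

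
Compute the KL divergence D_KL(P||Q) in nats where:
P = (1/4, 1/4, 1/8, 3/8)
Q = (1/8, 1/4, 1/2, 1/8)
0.4120 nats

KL divergence: D_KL(P||Q) = Σ p(x) log(p(x)/q(x))

Computing term by term:
  x=0: 1/4 × log_e[(1/4)/(1/8)] = 1/4 × 0.6931 = 0.1733
  x=1: 1/4 × log_e[(1/4)/(1/4)] = 1/4 × 0.0000 = 0.0000
  x=2: 1/8 × log_e[(1/8)/(1/2)] = 1/8 × -1.3863 = -0.1733
  x=3: 3/8 × log_e[(3/8)/(1/8)] = 3/8 × 1.0986 = 0.4120

D_KL(P||Q) = 0.4120 nats

Note: KL divergence is always non-negative and equals 0 iff P = Q.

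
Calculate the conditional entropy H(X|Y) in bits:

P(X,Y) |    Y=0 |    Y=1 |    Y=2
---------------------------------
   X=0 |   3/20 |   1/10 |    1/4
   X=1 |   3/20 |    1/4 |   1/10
0.9042 bits

Using the chain rule: H(X|Y) = H(X,Y) - H(Y)

First, compute H(X,Y) = 2.4855 bits

Marginal P(Y) = (3/10, 7/20, 7/20)
H(Y) = 1.5813 bits

H(X|Y) = H(X,Y) - H(Y) = 2.4855 - 1.5813 = 0.9042 bits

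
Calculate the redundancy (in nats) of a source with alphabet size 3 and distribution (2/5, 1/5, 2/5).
0.0437 nats

Redundancy measures how far a source is from maximum entropy:
R = H_max - H(X)

Maximum entropy for 3 symbols: H_max = log_e(3) = 1.0986 nats
Actual entropy: H(X) = 1.0549 nats
Redundancy: R = 1.0986 - 1.0549 = 0.0437 nats

This redundancy represents potential for compression: the source could be compressed by 0.0437 nats per symbol.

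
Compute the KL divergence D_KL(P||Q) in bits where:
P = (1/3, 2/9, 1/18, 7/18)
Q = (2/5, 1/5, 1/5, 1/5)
0.2165 bits

KL divergence: D_KL(P||Q) = Σ p(x) log(p(x)/q(x))

Computing term by term:
  x=0: 1/3 × log_2[(1/3)/(2/5)] = 1/3 × -0.2630 = -0.0877
  x=1: 2/9 × log_2[(2/9)/(1/5)] = 2/9 × 0.1520 = 0.0338
  x=2: 1/18 × log_2[(1/18)/(1/5)] = 1/18 × -1.8480 = -0.1027
  x=3: 7/18 × log_2[(7/18)/(1/5)] = 7/18 × 0.9594 = 0.3731

D_KL(P||Q) = 0.2165 bits

Note: KL divergence is always non-negative and equals 0 iff P = Q.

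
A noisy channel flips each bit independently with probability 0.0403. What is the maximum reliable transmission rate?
0.7563 bits

For a binary symmetric channel (BSC) with error probability p:
Capacity C = 1 - H(p) bits per symbol

where H(p) = -p log₂(p) - (1-p) log₂(1-p) is the binary entropy function.

H(0.0403) = 0.2437 bits
C = 1 - 0.2437 = 0.7563 bits per symbol

This means we can reliably transmit up to 0.7563 bits of information per channel use.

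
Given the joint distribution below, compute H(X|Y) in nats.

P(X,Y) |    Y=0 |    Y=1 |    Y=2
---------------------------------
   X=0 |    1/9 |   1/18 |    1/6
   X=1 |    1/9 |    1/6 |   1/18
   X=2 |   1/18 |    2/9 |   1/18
0.9900 nats

Using the chain rule: H(X|Y) = H(X,Y) - H(Y)

First, compute H(X,Y) = 2.0621 nats

Marginal P(Y) = (5/18, 4/9, 5/18)
H(Y) = 1.0720 nats

H(X|Y) = H(X,Y) - H(Y) = 2.0621 - 1.0720 = 0.9900 nats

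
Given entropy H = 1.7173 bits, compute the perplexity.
3.2882

Perplexity is 2^H (or exp(H) for natural log).

H = 1.7173 bits
Perplexity = 2^1.7173 = 3.2882

Interpretation: The model's uncertainty is equivalent to choosing uniformly among 3.3 options.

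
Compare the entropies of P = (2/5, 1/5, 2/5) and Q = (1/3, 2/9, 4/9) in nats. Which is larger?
Q

Computing entropies in nats:
H(P) = 1.0549
H(Q) = 1.0609

Distribution Q has higher entropy.

Intuition: The distribution closer to uniform (more spread out) has higher entropy.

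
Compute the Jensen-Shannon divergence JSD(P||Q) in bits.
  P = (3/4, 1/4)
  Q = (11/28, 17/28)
0.0963 bits

Jensen-Shannon divergence is:
JSD(P||Q) = 0.5 × D_KL(P||M) + 0.5 × D_KL(Q||M)
where M = 0.5 × (P + Q) is the mixture distribution.

M = 0.5 × (3/4, 1/4) + 0.5 × (11/28, 17/28) = (4/7, 3/7)

D_KL(P||M) = 0.0998 bits
D_KL(Q||M) = 0.0927 bits

JSD(P||Q) = 0.5 × 0.0998 + 0.5 × 0.0927 = 0.0963 bits

Unlike KL divergence, JSD is symmetric and bounded: 0 ≤ JSD ≤ log(2).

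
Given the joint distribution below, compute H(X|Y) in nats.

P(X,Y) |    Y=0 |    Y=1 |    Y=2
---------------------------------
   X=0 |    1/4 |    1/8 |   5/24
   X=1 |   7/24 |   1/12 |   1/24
0.6267 nats

Using the chain rule: H(X|Y) = H(X,Y) - H(Y)

First, compute H(X,Y) = 1.6322 nats

Marginal P(Y) = (13/24, 5/24, 1/4)
H(Y) = 1.0055 nats

H(X|Y) = H(X,Y) - H(Y) = 1.6322 - 1.0055 = 0.6267 nats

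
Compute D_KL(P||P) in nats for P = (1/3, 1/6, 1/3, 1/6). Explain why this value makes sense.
0.0000 nats

KL divergence satisfies the Gibbs inequality: D_KL(P||Q) ≥ 0 for all distributions P, Q.

D_KL(P||Q) = Σ p(x) log(p(x)/q(x))
Each term is p(x) × log_e(p(x)/p(x)) = p(x) × log_e(1) = 0, so the sum is 0.
D_KL(P||Q) = 0.0000 nats

When P = Q, the KL divergence is exactly 0, as there is no 'divergence' between identical distributions.

This non-negativity is a fundamental property: relative entropy cannot be negative because it measures how different Q is from P.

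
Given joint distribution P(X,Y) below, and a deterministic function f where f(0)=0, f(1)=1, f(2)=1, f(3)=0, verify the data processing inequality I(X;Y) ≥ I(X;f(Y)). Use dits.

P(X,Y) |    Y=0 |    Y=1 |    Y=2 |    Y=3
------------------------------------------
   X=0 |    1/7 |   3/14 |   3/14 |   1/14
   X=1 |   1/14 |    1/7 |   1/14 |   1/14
I(X;Y) = 0.0066, I(X;f(Y)) = 0.0010, inequality holds: 0.0066 ≥ 0.0010

Data Processing Inequality: For any Markov chain X → Y → Z, we have I(X;Y) ≥ I(X;Z).

Here Z = f(Y) is a deterministic function of Y, forming X → Y → Z.

Original I(X;Y) = 0.0066 dits

After applying f:
P(X,Z) where Z=f(Y):
- P(X,Z=0) = P(X,Y=0) + P(X,Y=3)
- P(X,Z=1) = P(X,Y=1) + P(X,Y=2)

I(X;Z) = I(X;f(Y)) = 0.0010 dits

Verification: 0.0066 ≥ 0.0010 ✓

Information cannot be created by processing; the function f can only lose information about X.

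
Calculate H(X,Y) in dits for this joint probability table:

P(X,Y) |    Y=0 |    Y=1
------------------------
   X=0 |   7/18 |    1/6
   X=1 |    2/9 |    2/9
0.5795 dits

Joint entropy is H(X,Y) = -Σ_{x,y} p(x,y) log p(x,y).

Summing over all non-zero entries:
H(X,Y) = -[7/18·log_10(7/18) + 1/6·log_10(1/6) + 2/9·log_10(2/9) + 2/9·log_10(2/9)]
H(X,Y) = 0.5795 dits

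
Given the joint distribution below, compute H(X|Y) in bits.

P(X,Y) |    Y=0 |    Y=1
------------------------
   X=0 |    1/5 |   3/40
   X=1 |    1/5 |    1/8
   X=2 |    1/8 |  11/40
1.4730 bits

Using the chain rule: H(X|Y) = H(X,Y) - H(Y)

First, compute H(X,Y) = 2.4712 bits

Marginal P(Y) = (21/40, 19/40)
H(Y) = 0.9982 bits

H(X|Y) = H(X,Y) - H(Y) = 2.4712 - 0.9982 = 1.4730 bits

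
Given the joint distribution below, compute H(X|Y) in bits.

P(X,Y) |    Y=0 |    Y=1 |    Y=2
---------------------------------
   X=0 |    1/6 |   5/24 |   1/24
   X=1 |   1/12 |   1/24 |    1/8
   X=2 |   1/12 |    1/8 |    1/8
1.4294 bits

Using the chain rule: H(X|Y) = H(X,Y) - H(Y)

First, compute H(X,Y) = 3.0069 bits

Marginal P(Y) = (1/3, 3/8, 7/24)
H(Y) = 1.5774 bits

H(X|Y) = H(X,Y) - H(Y) = 3.0069 - 1.5774 = 1.4294 bits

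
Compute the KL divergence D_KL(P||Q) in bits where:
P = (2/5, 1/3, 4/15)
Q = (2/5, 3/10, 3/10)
0.0054 bits

KL divergence: D_KL(P||Q) = Σ p(x) log(p(x)/q(x))

Computing term by term:
  x=0: 2/5 × log_2[(2/5)/(2/5)] = 2/5 × 0.0000 = 0.0000
  x=1: 1/3 × log_2[(1/3)/(3/10)] = 1/3 × 0.1520 = 0.0507
  x=2: 4/15 × log_2[(4/15)/(3/10)] = 4/15 × -0.1699 = -0.0453

D_KL(P||Q) = 0.0054 bits

Note: KL divergence is always non-negative and equals 0 iff P = Q.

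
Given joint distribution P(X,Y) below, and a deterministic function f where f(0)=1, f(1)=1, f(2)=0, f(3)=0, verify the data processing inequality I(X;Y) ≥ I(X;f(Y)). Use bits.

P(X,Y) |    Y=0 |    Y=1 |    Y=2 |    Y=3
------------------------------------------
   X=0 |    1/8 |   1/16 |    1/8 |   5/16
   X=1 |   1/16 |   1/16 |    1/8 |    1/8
I(X;Y) = 0.0296, I(X;f(Y)) = 0.0009, inequality holds: 0.0296 ≥ 0.0009

Data Processing Inequality: For any Markov chain X → Y → Z, we have I(X;Y) ≥ I(X;Z).

Here Z = f(Y) is a deterministic function of Y, forming X → Y → Z.

Original I(X;Y) = 0.0296 bits

After applying f:
P(X,Z) where Z=f(Y):
- P(X,Z=0) = P(X,Y=2) + P(X,Y=3)
- P(X,Z=1) = P(X,Y=0) + P(X,Y=1)

I(X;Z) = I(X;f(Y)) = 0.0009 bits

Verification: 0.0296 ≥ 0.0009 ✓

Information cannot be created by processing; the function f can only lose information about X.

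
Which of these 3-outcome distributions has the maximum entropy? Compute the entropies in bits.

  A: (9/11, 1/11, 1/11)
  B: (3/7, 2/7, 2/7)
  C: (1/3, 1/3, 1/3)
C

For a discrete distribution over n outcomes, entropy is maximized by the uniform distribution.

Computing entropies:
H(A) = 0.8659 bits
H(B) = 1.5567 bits
H(C) = 1.5850 bits

The uniform distribution (where all probabilities equal 1/3) achieves the maximum entropy of log_2(3) = 1.5850 bits.

Distribution C has the highest entropy.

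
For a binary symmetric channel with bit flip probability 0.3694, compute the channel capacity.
0.0498 bits

For a binary symmetric channel (BSC) with error probability p:
Capacity C = 1 - H(p) bits per symbol

where H(p) = -p log₂(p) - (1-p) log₂(1-p) is the binary entropy function.

H(0.3694) = 0.9502 bits
C = 1 - 0.9502 = 0.0498 bits per symbol

This means we can reliably transmit up to 0.0498 bits of information per channel use.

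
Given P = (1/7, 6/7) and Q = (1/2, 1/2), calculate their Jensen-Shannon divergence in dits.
0.0331 dits

Jensen-Shannon divergence is:
JSD(P||Q) = 0.5 × D_KL(P||M) + 0.5 × D_KL(Q||M)
where M = 0.5 × (P + Q) is the mixture distribution.

M = 0.5 × (1/7, 6/7) + 0.5 × (1/2, 1/2) = (9/28, 19/28)

D_KL(P||M) = 0.0367 dits
D_KL(Q||M) = 0.0296 dits

JSD(P||Q) = 0.5 × 0.0367 + 0.5 × 0.0296 = 0.0331 dits

Unlike KL divergence, JSD is symmetric and bounded: 0 ≤ JSD ≤ log(2).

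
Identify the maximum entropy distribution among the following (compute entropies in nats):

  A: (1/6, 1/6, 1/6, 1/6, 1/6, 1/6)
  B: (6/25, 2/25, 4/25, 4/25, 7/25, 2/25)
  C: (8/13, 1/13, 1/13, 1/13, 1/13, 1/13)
A

For a discrete distribution over n outcomes, entropy is maximized by the uniform distribution.

Computing entropies:
H(A) = 1.7918 nats
H(B) = 1.6895 nats
H(C) = 1.2853 nats

The uniform distribution (where all probabilities equal 1/6) achieves the maximum entropy of log_e(6) = 1.7918 nats.

Distribution A has the highest entropy.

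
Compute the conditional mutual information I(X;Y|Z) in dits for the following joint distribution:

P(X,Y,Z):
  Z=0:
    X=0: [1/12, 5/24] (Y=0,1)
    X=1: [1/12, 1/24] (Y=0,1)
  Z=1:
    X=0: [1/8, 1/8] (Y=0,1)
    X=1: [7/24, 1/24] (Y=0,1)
0.0332 dits

Conditional mutual information: I(X;Y|Z) = H(X|Z) + H(Y|Z) - H(X,Y|Z)

H(Z) = 0.2950
H(X,Z) = 0.5785 → H(X|Z) = 0.2835
H(Y,Z) = 0.5683 → H(Y|Z) = 0.2734
H(X,Y,Z) = 0.8187 → H(X,Y|Z) = 0.5237

I(X;Y|Z) = 0.2835 + 0.2734 - 0.5237 = 0.0332 dits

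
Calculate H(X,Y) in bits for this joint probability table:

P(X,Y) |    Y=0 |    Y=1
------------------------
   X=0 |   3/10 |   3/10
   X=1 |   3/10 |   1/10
1.8955 bits

Joint entropy is H(X,Y) = -Σ_{x,y} p(x,y) log p(x,y).

Summing over all non-zero entries:
H(X,Y) = -[3/10·log_2(3/10) + 3/10·log_2(3/10) + 3/10·log_2(3/10) + 1/10·log_2(1/10)]
H(X,Y) = 1.8955 bits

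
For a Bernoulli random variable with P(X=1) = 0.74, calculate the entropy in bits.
0.8267 bits

The binary entropy function is:
H(p) = -p log(p) - (1-p) log(1-p)

H(0.74) = -0.74 × log_2(0.74) - 0.26 × log_2(0.26)
H(0.74) = 0.8267 bits

Note: Binary entropy is maximized at p=0.5 (H=1 bit) and minimized at p=0 or p=1 (H=0).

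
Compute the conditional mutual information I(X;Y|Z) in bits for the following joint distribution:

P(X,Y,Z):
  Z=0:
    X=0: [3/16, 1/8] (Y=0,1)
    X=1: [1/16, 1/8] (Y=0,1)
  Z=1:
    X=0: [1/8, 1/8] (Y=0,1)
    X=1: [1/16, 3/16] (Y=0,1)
0.0488 bits

Conditional mutual information: I(X;Y|Z) = H(X|Z) + H(Y|Z) - H(X,Y|Z)

H(Z) = 1.0000
H(X,Z) = 1.9772 → H(X|Z) = 0.9772
H(Y,Z) = 1.9772 → H(Y|Z) = 0.9772
H(X,Y,Z) = 2.9056 → H(X,Y|Z) = 1.9056

I(X;Y|Z) = 0.9772 + 0.9772 - 1.9056 = 0.0488 bits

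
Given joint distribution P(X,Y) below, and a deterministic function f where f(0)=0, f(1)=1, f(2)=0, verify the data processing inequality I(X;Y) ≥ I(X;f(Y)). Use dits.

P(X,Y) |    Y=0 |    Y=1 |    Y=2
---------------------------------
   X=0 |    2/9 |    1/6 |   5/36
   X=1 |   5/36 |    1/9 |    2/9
I(X;Y) = 0.0102, I(X;f(Y)) = 0.0018, inequality holds: 0.0102 ≥ 0.0018

Data Processing Inequality: For any Markov chain X → Y → Z, we have I(X;Y) ≥ I(X;Z).

Here Z = f(Y) is a deterministic function of Y, forming X → Y → Z.

Original I(X;Y) = 0.0102 dits

After applying f:
P(X,Z) where Z=f(Y):
- P(X,Z=0) = P(X,Y=0) + P(X,Y=2)
- P(X,Z=1) = P(X,Y=1)

I(X;Z) = I(X;f(Y)) = 0.0018 dits

Verification: 0.0102 ≥ 0.0018 ✓

Information cannot be created by processing; the function f can only lose information about X.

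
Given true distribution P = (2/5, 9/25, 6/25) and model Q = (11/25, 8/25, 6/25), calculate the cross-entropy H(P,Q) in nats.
1.0811 nats

Cross-entropy: H(P,Q) = -Σ p(x) log q(x)

Alternatively: H(P,Q) = H(P) + D_KL(P||Q)
H(P) = 1.0768 nats
D_KL(P||Q) = 0.0043 nats

H(P,Q) = 1.0768 + 0.0043 = 1.0811 nats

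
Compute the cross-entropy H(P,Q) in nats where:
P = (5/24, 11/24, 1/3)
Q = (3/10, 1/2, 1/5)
1.1050 nats

Cross-entropy: H(P,Q) = -Σ p(x) log q(x)

Alternatively: H(P,Q) = H(P) + D_KL(P||Q)
H(P) = 1.0506 nats
D_KL(P||Q) = 0.0544 nats

H(P,Q) = 1.0506 + 0.0544 = 1.1050 nats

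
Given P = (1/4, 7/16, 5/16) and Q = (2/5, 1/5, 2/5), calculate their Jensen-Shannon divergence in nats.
0.0341 nats

Jensen-Shannon divergence is:
JSD(P||Q) = 0.5 × D_KL(P||M) + 0.5 × D_KL(Q||M)
where M = 0.5 × (P + Q) is the mixture distribution.

M = 0.5 × (1/4, 7/16, 5/16) + 0.5 × (2/5, 1/5, 2/5) = (13/40, 0.31875, 0.35625)

D_KL(P||M) = 0.0320 nats
D_KL(Q||M) = 0.0362 nats

JSD(P||Q) = 0.5 × 0.0320 + 0.5 × 0.0362 = 0.0341 nats

Unlike KL divergence, JSD is symmetric and bounded: 0 ≤ JSD ≤ log(2).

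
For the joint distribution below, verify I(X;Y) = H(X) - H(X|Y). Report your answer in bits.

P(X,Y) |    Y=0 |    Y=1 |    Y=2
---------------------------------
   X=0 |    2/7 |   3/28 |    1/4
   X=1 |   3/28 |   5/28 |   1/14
I(X;Y) = 0.0899 bits

Mutual information has multiple equivalent forms:
- I(X;Y) = H(X) - H(X|Y)
- I(X;Y) = H(Y) - H(Y|X)
- I(X;Y) = H(X) + H(Y) - H(X,Y)

Computing all quantities:
H(X) = 0.9403, H(Y) = 1.5722, H(X,Y) = 2.4227
H(X|Y) = 0.8504, H(Y|X) = 1.4824

Verification:
H(X) - H(X|Y) = 0.9403 - 0.8504 = 0.0899
H(Y) - H(Y|X) = 1.5722 - 1.4824 = 0.0899
H(X) + H(Y) - H(X,Y) = 0.9403 + 1.5722 - 2.4227 = 0.0899

All forms give I(X;Y) = 0.0899 bits. ✓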